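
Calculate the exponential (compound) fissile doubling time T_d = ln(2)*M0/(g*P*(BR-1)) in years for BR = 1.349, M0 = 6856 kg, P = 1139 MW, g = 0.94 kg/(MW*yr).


Breeding gain G = BR - 1 = 1.349 - 1 = 0.349
Fissile production rate = g * P * G = 0.94 * 1139 * 0.349 = 373.66034 kg/yr
T_d = ln(2) * M0 / (g * P * G)
T_d = ln(2) * 6856 / 373.66034 = 12.718 yr

12.718


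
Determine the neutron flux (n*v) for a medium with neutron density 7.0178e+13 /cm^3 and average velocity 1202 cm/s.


phi = n * v
phi = 7.0178e+13 * 1202
phi = 8.4354e+16 /cm^2/s

8.4354e+16


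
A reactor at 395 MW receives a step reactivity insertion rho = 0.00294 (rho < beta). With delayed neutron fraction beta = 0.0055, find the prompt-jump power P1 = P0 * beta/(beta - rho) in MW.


P1/P0 = beta / (beta - rho)
P1/P0 = 0.0055 / (0.0055 - 0.00294) = 2.148438
P1 = 395 * 2.148438 = 848.63 MW

848.63


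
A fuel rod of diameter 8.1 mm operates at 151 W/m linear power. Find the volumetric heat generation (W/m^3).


r = D / 2 / 1000 = 8.1 / 2 / 1000 = 0.00405 m
q''' = q' / (pi * r^2)
q''' = 151 / (pi * 0.00405^2)
q''' = 2.9303e+06 W/m^3

2.9303e+06


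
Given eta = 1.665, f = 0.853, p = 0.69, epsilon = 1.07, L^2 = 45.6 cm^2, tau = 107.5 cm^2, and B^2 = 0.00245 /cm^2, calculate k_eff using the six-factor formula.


k_inf = eta*f*p*eps = 1.665*0.853*0.69*1.07 = 1.048567
P_TNL = 1/(1 + L^2*B^2) = 1/(1 + 45.6*0.00245) = 0.8995071
P_FNL = exp(-B^2*tau) = exp(-0.00245*107.5) = 0.7684537
k_eff = k_inf * P_TNL * P_FNL = 1.048567 * 0.8995071 * 0.7684537
k_eff = 0.72480

0.72480


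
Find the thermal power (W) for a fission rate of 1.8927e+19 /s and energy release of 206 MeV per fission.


P = fission_rate * E_MeV * 1.602e-13
P = 1.8927e+19 * 206 * 1.602e-13
P = 6.2461e+08 W

6.2461e+08


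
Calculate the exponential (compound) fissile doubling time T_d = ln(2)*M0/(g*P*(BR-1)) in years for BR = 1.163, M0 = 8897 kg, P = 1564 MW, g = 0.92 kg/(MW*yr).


Breeding gain G = BR - 1 = 1.163 - 1 = 0.163
Fissile production rate = g * P * G = 0.92 * 1564 * 0.163 = 234.53744 kg/yr
T_d = ln(2) * M0 / (g * P * G)
T_d = ln(2) * 8897 / 234.53744 = 26.294 yr

26.294


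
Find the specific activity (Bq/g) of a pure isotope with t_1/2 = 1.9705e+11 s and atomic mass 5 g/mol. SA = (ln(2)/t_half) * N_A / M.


lambda = ln(2) / t_half = ln(2) / 1.9705e+11 = 3.517621e-12 /s
SA = lambda * N_A / M
SA = 3.517621e-12 * 6.022e23 / 5
SA = 4.2366e+11 Bq/g

4.2366e+11


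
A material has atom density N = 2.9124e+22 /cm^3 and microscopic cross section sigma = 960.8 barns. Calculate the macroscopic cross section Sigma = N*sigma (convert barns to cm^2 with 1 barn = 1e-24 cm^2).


Sigma = N * sigma_barns * 1e-24
Sigma = 2.9124e+22 * 960.8 * 1e-24
Sigma = 27.982 /cm

27.982


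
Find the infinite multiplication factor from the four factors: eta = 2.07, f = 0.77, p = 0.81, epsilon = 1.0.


k_inf = eta * f * p * epsilon
k_inf = 2.07 * 0.77 * 0.81 * 1.0
k_inf = 1.2911

1.2911


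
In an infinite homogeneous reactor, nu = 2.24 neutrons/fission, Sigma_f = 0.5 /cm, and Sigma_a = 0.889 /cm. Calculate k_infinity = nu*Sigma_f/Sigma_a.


k_inf = nu * Sigma_f / Sigma_a
k_inf = 2.24 * 0.5 / 0.889
k_inf = 1.2598

1.2598


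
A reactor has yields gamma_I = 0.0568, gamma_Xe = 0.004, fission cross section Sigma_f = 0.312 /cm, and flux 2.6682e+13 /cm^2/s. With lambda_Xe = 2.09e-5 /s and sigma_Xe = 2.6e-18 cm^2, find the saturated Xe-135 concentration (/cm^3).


Xe_eq = (gamma_I + gamma_Xe) * Sigma_f * phi / (lambda_Xe + sigma_Xe * phi)
Numerator = (0.0568 + 0.004) * 0.312 * 2.6682e+13 = 5.061469e+11
Denominator = 2.09e-5 + 2.6e-18 * 2.6682e+13 = 9.027320e-05
Xe_eq = 5.061469e+11 / 9.027320e-05 = 5.6068e+15 /cm^3

5.6068e+15


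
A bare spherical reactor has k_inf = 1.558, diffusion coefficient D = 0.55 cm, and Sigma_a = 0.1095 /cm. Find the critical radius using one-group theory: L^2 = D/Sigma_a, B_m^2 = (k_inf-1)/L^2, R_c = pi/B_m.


L^2 = D / Sigma_a = 0.55 / 0.1095 = 5.022831 cm^2
B_m^2 = (k_inf - 1) / L^2 = (1.558 - 1) / 5.022831 = 0.1110927 /cm^2
For a bare sphere: B_g = pi/R, so R_c = pi / sqrt(B_m^2)
R_c = pi / sqrt(0.1110927) = 9.4256 cm

9.4256


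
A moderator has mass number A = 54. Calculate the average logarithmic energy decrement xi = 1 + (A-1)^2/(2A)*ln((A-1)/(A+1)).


xi = 1 + (A-1)^2/(2A) * ln((A-1)/(A+1))
xi = 1 + (54-1)^2/(2*54) * ln((54-1)/(54 +1))
xi = 0.036584

0.036584


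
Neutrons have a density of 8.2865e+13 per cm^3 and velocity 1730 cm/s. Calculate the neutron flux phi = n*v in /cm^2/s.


phi = n * v
phi = 8.2865e+13 * 1730
phi = 1.4336e+17 /cm^2/s

1.4336e+17


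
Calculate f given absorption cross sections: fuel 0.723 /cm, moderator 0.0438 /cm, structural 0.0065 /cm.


f = Sigma_a_fuel / (Sigma_a_fuel + Sigma_a_mod + Sigma_a_other)
f = 0.723 / (0.723 + 0.0438 + 0.0065)
f = 0.93495

0.93495


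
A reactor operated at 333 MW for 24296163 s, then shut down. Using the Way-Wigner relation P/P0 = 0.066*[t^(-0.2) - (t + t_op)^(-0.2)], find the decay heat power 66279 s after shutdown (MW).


P/P0 = 0.066 * [t^(-0.2) - (t + t_op)^(-0.2)]
P/P0 = 0.066 * [66279^(-0.2) - (66279 + 24296163)^(-0.2)]
P/P0 = 0.066 * [0.1085737 - 0.03331623] = 0.004966993
P = 333 * 0.004966993 = 1.6540 MW

1.6540


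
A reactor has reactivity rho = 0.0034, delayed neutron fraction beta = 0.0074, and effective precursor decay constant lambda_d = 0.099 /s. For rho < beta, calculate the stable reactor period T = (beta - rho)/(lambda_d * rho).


T = (beta - rho) / (lambda_d * rho)
T = (0.0074 - 0.0034) / (0.099 * 0.0034)
T = 11.884 s

11.884


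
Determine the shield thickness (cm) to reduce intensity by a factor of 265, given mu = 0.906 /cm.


x = ln(factor) / mu
x = ln(265) / 0.906
x = 6.1586 cm

6.1586


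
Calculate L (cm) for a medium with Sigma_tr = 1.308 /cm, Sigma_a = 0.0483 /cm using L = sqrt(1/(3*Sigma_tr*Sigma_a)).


D = 1 / (3 * Sigma_tr) = 1 / (3 * 1.308) = 0.2548420 cm
L = sqrt(D / Sigma_a)
L = sqrt(0.2548420 / 0.0483)
L = 2.2970 cm

2.2970


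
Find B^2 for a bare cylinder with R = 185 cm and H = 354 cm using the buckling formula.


B^2 = (2.405/R)^2 + (pi/H)^2
B^2 = (2.405/185)^2 + (pi/354)^2
B^2 = 2.4776e-04 /cm^2

2.4776e-04


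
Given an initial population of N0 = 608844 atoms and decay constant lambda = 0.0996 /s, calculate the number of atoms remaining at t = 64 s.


N = N0 * exp(-lambda * t)
N = 608844 * exp(-0.0996 * 64)
N = 1037.9

1037.9


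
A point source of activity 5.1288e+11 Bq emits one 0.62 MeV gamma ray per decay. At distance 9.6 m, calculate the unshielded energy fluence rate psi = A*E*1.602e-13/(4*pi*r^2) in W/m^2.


psi = A * E * 1.602e-13 / (4*pi*r^2)
psi = 5.1288e+11 * 0.62 * 1.602e-13 / (4*pi*9.6^2)
psi = 4.3986e-05 W/m^2

4.3986e-05


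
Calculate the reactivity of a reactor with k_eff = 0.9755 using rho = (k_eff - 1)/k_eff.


rho = (k_eff - 1) / k_eff
rho = (0.9755 - 1) / 0.9755
rho = -0.025115

-0.025115


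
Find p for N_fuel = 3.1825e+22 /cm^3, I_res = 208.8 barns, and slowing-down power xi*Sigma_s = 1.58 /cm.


p = exp(-N * I * 1e-24 / (xi*Sigma_s))
p = exp(-3.1825e+22 * 208.8 * 1e-24 / 1.58)
p = 0.014910

0.014910


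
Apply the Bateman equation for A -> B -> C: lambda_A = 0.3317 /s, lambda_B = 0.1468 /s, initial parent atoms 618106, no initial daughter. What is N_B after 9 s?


N_B(t) = lambda_A * N_A0 / (lambda_B - lambda_A) * [exp(-lambda_A*t) - exp(-lambda_B*t)]
exp(-0.3317*9) = 0.05052434; exp(-0.1468*9) = 0.2668149
N_B = 0.3317 * 618106 / (0.1468 - 0.3317) * (0.05052434 - 0.2668149)
N_B = 239833

239833


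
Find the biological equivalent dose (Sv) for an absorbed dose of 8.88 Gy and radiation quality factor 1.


H = D * Q
H = 8.88 * 1
H = 8.8800 Sv

8.8800


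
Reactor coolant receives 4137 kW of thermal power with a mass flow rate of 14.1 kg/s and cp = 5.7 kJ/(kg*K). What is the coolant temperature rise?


dT = Q / (m_dot * cp)
dT = 4137 / (14.1 * 5.7)
dT = 51.474 C

51.474


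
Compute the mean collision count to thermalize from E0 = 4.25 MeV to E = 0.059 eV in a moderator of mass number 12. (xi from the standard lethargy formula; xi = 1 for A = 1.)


xi = 1 + (A-1)^2/(2A)*ln((A-1)/(A+1)) = 0.1577690 (for A = 12)
n = ln(E0/E) / xi
n = ln(4.25e6 / 0.059) / 0.1577690
n = ln(7.203390e+07) / 0.1577690 = 114.68

114.68


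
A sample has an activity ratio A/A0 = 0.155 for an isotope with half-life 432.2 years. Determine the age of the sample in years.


lambda = ln(2) / t_half = ln(2) / 432.2 = 0.001603765 /yr
t = -ln(A/A0) / lambda
t = -ln(0.155) / 0.001603765
t = 1162.5 yr

1162.5


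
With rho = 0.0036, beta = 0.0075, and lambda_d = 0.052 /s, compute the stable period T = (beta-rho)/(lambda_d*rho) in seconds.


T = (beta - rho) / (lambda_d * rho)
T = (0.0075 - 0.0036) / (0.052 * 0.0036)
T = 20.833 s

20.833


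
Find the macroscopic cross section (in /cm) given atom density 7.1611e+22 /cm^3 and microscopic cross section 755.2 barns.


Sigma = N * sigma_barns * 1e-24
Sigma = 7.1611e+22 * 755.2 * 1e-24
Sigma = 54.081 /cm

54.081


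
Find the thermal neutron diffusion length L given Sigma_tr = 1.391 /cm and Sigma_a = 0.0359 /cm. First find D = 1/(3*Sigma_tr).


D = 1 / (3 * Sigma_tr) = 1 / (3 * 1.391) = 0.2396358 cm
L = sqrt(D / Sigma_a)
L = sqrt(0.2396358 / 0.0359)
L = 2.5836 cm

2.5836


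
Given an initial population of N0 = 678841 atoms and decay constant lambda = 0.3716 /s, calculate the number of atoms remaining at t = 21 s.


N = N0 * exp(-lambda * t)
N = 678841 * exp(-0.3716 * 21)
N = 277.15

277.15


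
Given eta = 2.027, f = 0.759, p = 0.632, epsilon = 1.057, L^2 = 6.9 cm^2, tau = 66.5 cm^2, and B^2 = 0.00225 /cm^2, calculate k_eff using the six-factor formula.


k_inf = eta*f*p*eps = 2.027*0.759*0.632*1.057 = 1.027750
P_TNL = 1/(1 + L^2*B^2) = 1/(1 + 6.9*0.00225) = 0.9847123
P_FNL = exp(-B^2*tau) = exp(-0.00225*66.5) = 0.8610308
k_eff = k_inf * P_TNL * P_FNL = 1.027750 * 0.9847123 * 0.8610308
k_eff = 0.87140

0.87140


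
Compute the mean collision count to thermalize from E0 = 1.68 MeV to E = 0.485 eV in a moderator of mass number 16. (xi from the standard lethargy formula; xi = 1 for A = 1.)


xi = 1 + (A-1)^2/(2A)*ln((A-1)/(A+1)) = 0.1199467 (for A = 16)
n = ln(E0/E) / xi
n = ln(1.68e6 / 0.485) / 0.1199467
n = ln(3.463918e+06) / 0.1199467 = 125.54

125.54


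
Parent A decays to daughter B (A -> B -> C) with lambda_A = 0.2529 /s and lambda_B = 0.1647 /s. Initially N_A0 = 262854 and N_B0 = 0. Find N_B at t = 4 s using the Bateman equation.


N_B(t) = lambda_A * N_A0 / (lambda_B - lambda_A) * [exp(-lambda_A*t) - exp(-lambda_B*t)]
exp(-0.2529*4) = 0.3636367; exp(-0.1647*4) = 0.5174719
N_B = 0.2529 * 262854 / (0.1647 - 0.2529) * (0.3636367 - 0.5174719)
N_B = 115945

115945


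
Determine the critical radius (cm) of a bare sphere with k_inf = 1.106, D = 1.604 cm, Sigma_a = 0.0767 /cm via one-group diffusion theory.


L^2 = D / Sigma_a = 1.604 / 0.0767 = 20.91265 cm^2
B_m^2 = (k_inf - 1) / L^2 = (1.106 - 1) / 20.91265 = 0.005068702 /cm^2
For a bare sphere: B_g = pi/R, so R_c = pi / sqrt(B_m^2)
R_c = pi / sqrt(0.005068702) = 44.127 cm

44.127


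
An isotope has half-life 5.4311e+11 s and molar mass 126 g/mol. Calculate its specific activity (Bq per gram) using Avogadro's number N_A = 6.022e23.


lambda = ln(2) / t_half = ln(2) / 5.4311e+11 = 1.276256e-12 /s
SA = lambda * N_A / M
SA = 1.276256e-12 * 6.022e23 / 126
SA = 6.0997e+09 Bq/g

6.0997e+09


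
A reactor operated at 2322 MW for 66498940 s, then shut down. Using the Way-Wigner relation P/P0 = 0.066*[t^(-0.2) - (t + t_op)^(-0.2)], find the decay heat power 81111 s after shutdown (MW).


P/P0 = 0.066 * [t^(-0.2) - (t + t_op)^(-0.2)]
P/P0 = 0.066 * [81111^(-0.2) - (81111 + 66498940)^(-0.2)]
P/P0 = 0.066 * [0.1042759 - 0.02724778] = 0.005083856
P = 2322 * 0.005083856 = 11.805 MW

11.805


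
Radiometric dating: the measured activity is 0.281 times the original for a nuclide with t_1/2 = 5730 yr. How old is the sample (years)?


lambda = ln(2) / t_half = ln(2) / 5730 = 1.209681e-04 /yr
t = -ln(A/A0) / lambda
t = -ln(0.281) / 1.209681e-04
t = 10494 yr

10494


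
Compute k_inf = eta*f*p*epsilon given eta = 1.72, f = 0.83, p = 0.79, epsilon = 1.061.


k_inf = eta * f * p * epsilon
k_inf = 1.72 * 0.83 * 0.79 * 1.061
k_inf = 1.1966

1.1966


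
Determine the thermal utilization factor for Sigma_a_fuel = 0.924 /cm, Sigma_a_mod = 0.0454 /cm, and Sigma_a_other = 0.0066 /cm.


f = Sigma_a_fuel / (Sigma_a_fuel + Sigma_a_mod + Sigma_a_other)
f = 0.924 / (0.924 + 0.0454 + 0.0066)
f = 0.94672

0.94672


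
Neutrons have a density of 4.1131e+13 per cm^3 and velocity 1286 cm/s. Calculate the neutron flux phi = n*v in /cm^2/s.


phi = n * v
phi = 4.1131e+13 * 1286
phi = 5.2894e+16 /cm^2/s

5.2894e+16


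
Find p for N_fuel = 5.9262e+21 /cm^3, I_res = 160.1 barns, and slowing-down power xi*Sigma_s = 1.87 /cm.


p = exp(-N * I * 1e-24 / (xi*Sigma_s))
p = exp(-5.9262e+21 * 160.1 * 1e-24 / 1.87)
p = 0.60208

0.60208


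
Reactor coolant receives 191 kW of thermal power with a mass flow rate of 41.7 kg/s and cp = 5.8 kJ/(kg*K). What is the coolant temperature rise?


dT = Q / (m_dot * cp)
dT = 191 / (41.7 * 5.8)
dT = 0.78971 C

0.78971


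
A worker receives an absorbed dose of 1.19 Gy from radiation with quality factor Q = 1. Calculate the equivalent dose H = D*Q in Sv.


H = D * Q
H = 1.19 * 1
H = 1.1900 Sv

1.1900


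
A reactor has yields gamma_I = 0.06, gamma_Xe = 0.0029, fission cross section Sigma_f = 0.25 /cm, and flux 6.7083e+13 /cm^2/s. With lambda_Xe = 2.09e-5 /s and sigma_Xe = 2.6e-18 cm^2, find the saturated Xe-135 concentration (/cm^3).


Xe_eq = (gamma_I + gamma_Xe) * Sigma_f * phi / (lambda_Xe + sigma_Xe * phi)
Numerator = (0.06 + 0.0029) * 0.25 * 6.7083e+13 = 1.054880e+12
Denominator = 2.09e-5 + 2.6e-18 * 6.7083e+13 = 1.953158e-04
Xe_eq = 1.054880e+12 / 1.953158e-04 = 5.4009e+15 /cm^3

5.4009e+15


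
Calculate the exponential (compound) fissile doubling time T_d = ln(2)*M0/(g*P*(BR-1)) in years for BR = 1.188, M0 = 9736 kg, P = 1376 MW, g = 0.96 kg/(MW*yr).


Breeding gain G = BR - 1 = 1.188 - 1 = 0.188
Fissile production rate = g * P * G = 0.96 * 1376 * 0.188 = 248.34048 kg/yr
T_d = ln(2) * M0 / (g * P * G)
T_d = ln(2) * 9736 / 248.34048 = 27.174 yr

27.174


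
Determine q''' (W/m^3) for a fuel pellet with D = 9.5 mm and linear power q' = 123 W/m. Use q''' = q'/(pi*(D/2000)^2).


r = D / 2 / 1000 = 9.5 / 2 / 1000 = 0.00475 m
q''' = q' / (pi * r^2)
q''' = 123 / (pi * 0.00475^2)
q''' = 1.7353e+06 W/m^3

1.7353e+06


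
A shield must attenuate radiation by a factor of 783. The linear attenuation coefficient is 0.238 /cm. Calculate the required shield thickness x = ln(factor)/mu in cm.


x = ln(factor) / mu
x = ln(783) / 0.238
x = 27.996 cm

27.996


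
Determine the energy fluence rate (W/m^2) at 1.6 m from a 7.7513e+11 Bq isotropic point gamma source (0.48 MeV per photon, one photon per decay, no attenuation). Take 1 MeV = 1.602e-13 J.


psi = A * E * 1.602e-13 / (4*pi*r^2)
psi = 7.7513e+11 * 0.48 * 1.602e-13 / (4*pi*1.6^2)
psi = 0.0018528 W/m^2

0.0018528


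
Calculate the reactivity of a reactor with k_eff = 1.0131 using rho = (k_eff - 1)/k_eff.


rho = (k_eff - 1) / k_eff
rho = (1.0131 - 1) / 1.0131
rho = 0.012931

0.012931


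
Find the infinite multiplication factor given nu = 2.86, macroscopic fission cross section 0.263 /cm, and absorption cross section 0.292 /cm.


k_inf = nu * Sigma_f / Sigma_a
k_inf = 2.86 * 0.263 / 0.292
k_inf = 2.5760

2.5760


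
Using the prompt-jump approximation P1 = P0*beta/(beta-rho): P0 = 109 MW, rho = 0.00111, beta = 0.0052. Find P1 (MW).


P1/P0 = beta / (beta - rho)
P1/P0 = 0.0052 / (0.0052 - 0.00111) = 1.271394
P1 = 109 * 1.271394 = 138.58 MW

138.58


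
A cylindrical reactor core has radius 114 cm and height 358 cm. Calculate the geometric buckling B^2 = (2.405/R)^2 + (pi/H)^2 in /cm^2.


B^2 = (2.405/R)^2 + (pi/H)^2
B^2 = (2.405/114)^2 + (pi/358)^2
B^2 = 5.2207e-04 /cm^2

5.2207e-04


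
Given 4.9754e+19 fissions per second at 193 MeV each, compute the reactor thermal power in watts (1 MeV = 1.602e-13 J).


P = fission_rate * E_MeV * 1.602e-13
P = 4.9754e+19 * 193 * 1.602e-13
P = 1.5383e+09 W

1.5383e+09


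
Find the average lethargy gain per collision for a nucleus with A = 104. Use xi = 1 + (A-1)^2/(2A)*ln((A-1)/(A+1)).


xi = 1 + (A-1)^2/(2A) * ln((A-1)/(A+1))
xi = 1 + (104-1)^2/(2*104) * ln((104-1)/(104 +1))
xi = 0.019108

0.019108


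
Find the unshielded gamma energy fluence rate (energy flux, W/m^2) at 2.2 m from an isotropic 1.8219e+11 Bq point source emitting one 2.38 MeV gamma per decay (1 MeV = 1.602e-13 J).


psi = A * E * 1.602e-13 / (4*pi*r^2)
psi = 1.8219e+11 * 2.38 * 1.602e-13 / (4*pi*2.2^2)
psi = 0.0011421 W/m^2

0.0011421


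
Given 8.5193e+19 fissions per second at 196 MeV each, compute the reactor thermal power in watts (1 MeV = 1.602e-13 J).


P = fission_rate * E_MeV * 1.602e-13
P = 8.5193e+19 * 196 * 1.602e-13
P = 2.6750e+09 W

2.6750e+09


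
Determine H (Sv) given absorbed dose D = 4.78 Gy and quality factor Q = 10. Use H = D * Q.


H = D * Q
H = 4.78 * 10
H = 47.800 Sv

47.800


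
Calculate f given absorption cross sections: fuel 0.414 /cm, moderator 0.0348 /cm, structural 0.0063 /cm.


f = Sigma_a_fuel / (Sigma_a_fuel + Sigma_a_mod + Sigma_a_other)
f = 0.414 / (0.414 + 0.0348 + 0.0063)
f = 0.90969

0.90969


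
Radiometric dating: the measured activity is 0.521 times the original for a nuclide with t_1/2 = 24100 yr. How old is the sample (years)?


lambda = ln(2) / t_half = ln(2) / 24100 = 2.876129e-05 /yr
t = -ln(A/A0) / lambda
t = -ln(0.521) / 2.876129e-05
t = 22670 yr

22670


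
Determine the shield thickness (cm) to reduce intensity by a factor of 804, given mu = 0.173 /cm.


x = ln(factor) / mu
x = ln(804) / 0.173
x = 38.668 cm

38.668


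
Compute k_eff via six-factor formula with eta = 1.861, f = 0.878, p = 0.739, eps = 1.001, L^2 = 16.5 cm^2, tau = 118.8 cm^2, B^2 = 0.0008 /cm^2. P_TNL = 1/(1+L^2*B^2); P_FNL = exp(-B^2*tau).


k_inf = eta*f*p*eps = 1.861*0.878*0.739*1.001 = 1.208702
P_TNL = 1/(1 + L^2*B^2) = 1/(1 + 16.5*0.0008) = 0.9869720
P_FNL = exp(-B^2*tau) = exp(-0.0008*118.8) = 0.9093366
k_eff = k_inf * P_TNL * P_FNL = 1.208702 * 0.9869720 * 0.9093366
k_eff = 1.0848

1.0848


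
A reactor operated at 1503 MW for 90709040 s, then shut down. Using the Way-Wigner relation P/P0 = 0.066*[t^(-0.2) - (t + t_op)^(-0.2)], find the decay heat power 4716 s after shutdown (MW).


P/P0 = 0.066 * [t^(-0.2) - (t + t_op)^(-0.2)]
P/P0 = 0.066 * [4716^(-0.2) - (4716 + 90709040)^(-0.2)]
P/P0 = 0.066 * [0.1841981 - 0.02561329] = 0.01046660
P = 1503 * 0.01046660 = 15.731 MW

15.731


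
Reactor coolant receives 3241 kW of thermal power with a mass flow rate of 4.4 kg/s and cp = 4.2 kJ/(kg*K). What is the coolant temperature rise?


dT = Q / (m_dot * cp)
dT = 3241 / (4.4 * 4.2)
dT = 175.38 C

175.38


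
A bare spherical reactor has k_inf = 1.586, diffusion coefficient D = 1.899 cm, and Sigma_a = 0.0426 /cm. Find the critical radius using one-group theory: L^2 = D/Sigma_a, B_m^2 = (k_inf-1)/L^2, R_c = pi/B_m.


L^2 = D / Sigma_a = 1.899 / 0.0426 = 44.57746 cm^2
B_m^2 = (k_inf - 1) / L^2 = (1.586 - 1) / 44.57746 = 0.01314566 /cm^2
For a bare sphere: B_g = pi/R, so R_c = pi / sqrt(B_m^2)
R_c = pi / sqrt(0.01314566) = 27.401 cm

27.401


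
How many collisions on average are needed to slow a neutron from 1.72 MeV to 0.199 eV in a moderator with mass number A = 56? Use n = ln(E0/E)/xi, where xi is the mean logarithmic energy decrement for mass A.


xi = 1 + (A-1)^2/(2A)*ln((A-1)/(A+1)) = 0.03529286 (for A = 56)
n = ln(E0/E) / xi
n = ln(1.72e6 / 0.199) / 0.03529286
n = ln(8.643216e+06) / 0.03529286 = 452.56

452.56


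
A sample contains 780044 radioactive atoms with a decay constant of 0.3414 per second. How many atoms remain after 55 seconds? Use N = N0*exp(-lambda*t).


N = N0 * exp(-lambda * t)
N = 780044 * exp(-0.3414 * 55)
N = 0.0054623

0.0054623


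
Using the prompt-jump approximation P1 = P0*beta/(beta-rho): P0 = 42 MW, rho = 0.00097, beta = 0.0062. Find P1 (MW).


P1/P0 = beta / (beta - rho)
P1/P0 = 0.0062 / (0.0062 - 0.00097) = 1.185468
P1 = 42 * 1.185468 = 49.790 MW

49.790


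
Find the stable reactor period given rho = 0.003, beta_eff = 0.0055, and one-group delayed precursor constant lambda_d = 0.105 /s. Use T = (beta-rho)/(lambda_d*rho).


T = (beta - rho) / (lambda_d * rho)
T = (0.0055 - 0.003) / (0.105 * 0.003)
T = 7.9365 s

7.9365


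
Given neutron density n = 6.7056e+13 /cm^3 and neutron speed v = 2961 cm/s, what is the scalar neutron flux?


phi = n * v
phi = 6.7056e+13 * 2961
phi = 1.9855e+17 /cm^2/s

1.9855e+17


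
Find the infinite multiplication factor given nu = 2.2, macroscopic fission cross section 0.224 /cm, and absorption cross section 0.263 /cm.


k_inf = nu * Sigma_f / Sigma_a
k_inf = 2.2 * 0.224 / 0.263
k_inf = 1.8738

1.8738


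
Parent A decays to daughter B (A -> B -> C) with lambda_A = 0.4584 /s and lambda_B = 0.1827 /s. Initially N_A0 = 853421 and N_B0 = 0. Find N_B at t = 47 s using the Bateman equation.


N_B(t) = lambda_A * N_A0 / (lambda_B - lambda_A) * [exp(-lambda_A*t) - exp(-lambda_B*t)]
exp(-0.4584*47) = 4.397565e-10; exp(-0.1827*47) = 1.865334e-04
N_B = 0.4584 * 853421 / (0.1827 - 0.4584) * (4.397565e-10 - 1.865334e-04)
N_B = 264.68

264.68


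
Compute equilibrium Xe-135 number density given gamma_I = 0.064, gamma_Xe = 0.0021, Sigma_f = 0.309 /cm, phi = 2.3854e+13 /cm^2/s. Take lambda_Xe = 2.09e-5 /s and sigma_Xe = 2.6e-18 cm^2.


Xe_eq = (gamma_I + gamma_Xe) * Sigma_f * phi / (lambda_Xe + sigma_Xe * phi)
Numerator = (0.064 + 0.0021) * 0.309 * 2.3854e+13 = 4.872156e+11
Denominator = 2.09e-5 + 2.6e-18 * 2.3854e+13 = 8.292040e-05
Xe_eq = 4.872156e+11 / 8.292040e-05 = 5.8757e+15 /cm^3

5.8757e+15


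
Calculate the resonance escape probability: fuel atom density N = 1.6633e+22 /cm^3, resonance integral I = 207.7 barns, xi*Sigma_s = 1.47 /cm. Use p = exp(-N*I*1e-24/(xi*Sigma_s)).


p = exp(-N * I * 1e-24 / (xi*Sigma_s))
p = exp(-1.6633e+22 * 207.7 * 1e-24 / 1.47)
p = 0.095358

0.095358


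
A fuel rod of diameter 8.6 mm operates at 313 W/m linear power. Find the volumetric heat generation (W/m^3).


r = D / 2 / 1000 = 8.6 / 2 / 1000 = 0.0043 m
q''' = q' / (pi * r^2)
q''' = 313 / (pi * 0.0043^2)
q''' = 5.3884e+06 W/m^3

5.3884e+06


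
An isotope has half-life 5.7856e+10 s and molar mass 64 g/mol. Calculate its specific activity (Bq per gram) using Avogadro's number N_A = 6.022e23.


lambda = ln(2) / t_half = ln(2) / 5.7856e+10 = 1.198056e-11 /s
SA = lambda * N_A / M
SA = 1.198056e-11 * 6.022e23 / 64
SA = 1.1273e+11 Bq/g

1.1273e+11


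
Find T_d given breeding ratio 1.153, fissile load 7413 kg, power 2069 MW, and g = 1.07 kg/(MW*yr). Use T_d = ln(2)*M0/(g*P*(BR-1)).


Breeding gain G = BR - 1 = 1.153 - 1 = 0.153
Fissile production rate = g * P * G = 1.07 * 2069 * 0.153 = 338.71599 kg/yr
T_d = ln(2) * M0 / (g * P * G)
T_d = ln(2) * 7413 / 338.71599 = 15.170 yr

15.170


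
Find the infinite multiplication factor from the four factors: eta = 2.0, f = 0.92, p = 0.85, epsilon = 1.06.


k_inf = eta * f * p * epsilon
k_inf = 2.0 * 0.92 * 0.85 * 1.06
k_inf = 1.6578

1.6578


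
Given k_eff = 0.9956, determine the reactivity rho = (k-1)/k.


rho = (k_eff - 1) / k_eff
rho = (0.9956 - 1) / 0.9956
rho = -0.0044194

-0.0044194


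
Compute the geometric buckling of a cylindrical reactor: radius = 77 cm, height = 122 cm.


B^2 = (2.405/R)^2 + (pi/H)^2
B^2 = (2.405/77)^2 + (pi/122)^2
B^2 = 0.0016386 /cm^2

0.0016386


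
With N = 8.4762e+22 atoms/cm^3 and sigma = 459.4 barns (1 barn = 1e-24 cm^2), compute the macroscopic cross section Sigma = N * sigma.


Sigma = N * sigma_barns * 1e-24
Sigma = 8.4762e+22 * 459.4 * 1e-24
Sigma = 38.940 /cm

38.940


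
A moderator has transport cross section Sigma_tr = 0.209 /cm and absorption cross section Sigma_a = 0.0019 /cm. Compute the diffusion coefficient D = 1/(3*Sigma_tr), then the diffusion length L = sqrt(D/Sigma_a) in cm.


D = 1 / (3 * Sigma_tr) = 1 / (3 * 0.209) = 1.594896 cm
L = sqrt(D / Sigma_a)
L = sqrt(1.594896 / 0.0019)
L = 28.973 cm

28.973


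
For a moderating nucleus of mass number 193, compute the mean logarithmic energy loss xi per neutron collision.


xi = 1 + (A-1)^2/(2A) * ln((A-1)/(A+1))
xi = 1 + (193-1)^2/(2*193) * ln((193-1)/(193 +1))
xi = 0.010327

0.010327


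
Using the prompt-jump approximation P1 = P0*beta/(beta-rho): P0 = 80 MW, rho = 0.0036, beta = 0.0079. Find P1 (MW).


P1/P0 = beta / (beta - rho)
P1/P0 = 0.0079 / (0.0079 - 0.0036) = 1.837209
P1 = 80 * 1.837209 = 146.98 MW

146.98


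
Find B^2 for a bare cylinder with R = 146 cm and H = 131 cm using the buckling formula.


B^2 = (2.405/R)^2 + (pi/H)^2
B^2 = (2.405/146)^2 + (pi/131)^2
B^2 = 8.4646e-04 /cm^2

8.4646e-04


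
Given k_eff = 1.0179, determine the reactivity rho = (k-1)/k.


rho = (k_eff - 1) / k_eff
rho = (1.0179 - 1) / 1.0179
rho = 0.017585

0.017585


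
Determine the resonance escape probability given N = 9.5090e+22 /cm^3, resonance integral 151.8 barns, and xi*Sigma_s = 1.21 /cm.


p = exp(-N * I * 1e-24 / (xi*Sigma_s))
p = exp(-9.5090e+22 * 151.8 * 1e-24 / 1.21)
p = 6.5932e-06

6.5932e-06


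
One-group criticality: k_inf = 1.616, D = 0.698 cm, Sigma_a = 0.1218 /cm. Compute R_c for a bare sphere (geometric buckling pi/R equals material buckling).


L^2 = D / Sigma_a = 0.698 / 0.1218 = 5.730706 cm^2
B_m^2 = (k_inf - 1) / L^2 = (1.616 - 1) / 5.730706 = 0.1074911 /cm^2
For a bare sphere: B_g = pi/R, so R_c = pi / sqrt(B_m^2)
R_c = pi / sqrt(0.1074911) = 9.5822 cm

9.5822


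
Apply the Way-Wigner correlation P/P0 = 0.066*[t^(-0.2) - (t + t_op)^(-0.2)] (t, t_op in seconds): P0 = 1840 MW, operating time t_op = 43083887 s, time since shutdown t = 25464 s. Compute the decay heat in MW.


P/P0 = 0.066 * [t^(-0.2) - (t + t_op)^(-0.2)]
P/P0 = 0.066 * [25464^(-0.2) - (25464 + 43083887)^(-0.2)]
P/P0 = 0.066 * [0.1314664 - 0.02972253] = 0.006715095
P = 1840 * 0.006715095 = 12.356 MW

12.356


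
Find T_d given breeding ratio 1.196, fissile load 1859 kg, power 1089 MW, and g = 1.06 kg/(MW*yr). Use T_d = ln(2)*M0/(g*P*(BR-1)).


Breeding gain G = BR - 1 = 1.196 - 1 = 0.196
Fissile production rate = g * P * G = 1.06 * 1089 * 0.196 = 226.25064 kg/yr
T_d = ln(2) * M0 / (g * P * G)
T_d = ln(2) * 1859 / 226.25064 = 5.6953 yr

5.6953


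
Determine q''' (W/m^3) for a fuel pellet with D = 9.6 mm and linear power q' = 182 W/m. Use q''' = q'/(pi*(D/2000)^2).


r = D / 2 / 1000 = 9.6 / 2 / 1000 = 0.0048 m
q''' = q' / (pi * r^2)
q''' = 182 / (pi * 0.0048^2)
q''' = 2.5144e+06 W/m^3

2.5144e+06


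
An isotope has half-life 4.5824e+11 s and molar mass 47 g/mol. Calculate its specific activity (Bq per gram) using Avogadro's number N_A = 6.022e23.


lambda = ln(2) / t_half = ln(2) / 4.5824e+11 = 1.512629e-12 /s
SA = lambda * N_A / M
SA = 1.512629e-12 * 6.022e23 / 47
SA = 1.9381e+10 Bq/g

1.9381e+10


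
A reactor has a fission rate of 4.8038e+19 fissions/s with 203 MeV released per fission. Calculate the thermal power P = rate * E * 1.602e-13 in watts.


P = fission_rate * E_MeV * 1.602e-13
P = 4.8038e+19 * 203 * 1.602e-13
P = 1.5622e+09 W

1.5622e+09


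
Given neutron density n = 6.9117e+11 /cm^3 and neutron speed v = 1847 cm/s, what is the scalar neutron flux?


phi = n * v
phi = 6.9117e+11 * 1847
phi = 1.2766e+15 /cm^2/s

1.2766e+15


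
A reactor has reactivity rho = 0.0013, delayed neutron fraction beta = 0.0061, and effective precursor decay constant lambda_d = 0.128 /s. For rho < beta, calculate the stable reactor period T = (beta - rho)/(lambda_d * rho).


T = (beta - rho) / (lambda_d * rho)
T = (0.0061 - 0.0013) / (0.128 * 0.0013)
T = 28.846 s

28.846


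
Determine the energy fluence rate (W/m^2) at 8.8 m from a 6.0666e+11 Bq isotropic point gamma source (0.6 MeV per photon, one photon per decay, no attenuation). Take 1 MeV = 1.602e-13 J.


psi = A * E * 1.602e-13 / (4*pi*r^2)
psi = 6.0666e+11 * 0.6 * 1.602e-13 / (4*pi*8.8^2)
psi = 5.9922e-05 W/m^2

5.9922e-05


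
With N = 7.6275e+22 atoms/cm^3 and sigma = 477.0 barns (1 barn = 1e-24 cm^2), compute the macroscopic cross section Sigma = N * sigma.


Sigma = N * sigma_barns * 1e-24
Sigma = 7.6275e+22 * 477.0 * 1e-24
Sigma = 36.383 /cm

36.383


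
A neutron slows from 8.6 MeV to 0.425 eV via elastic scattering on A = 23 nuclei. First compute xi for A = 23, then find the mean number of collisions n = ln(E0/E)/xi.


xi = 1 + (A-1)^2/(2A)*ln((A-1)/(A+1)) = 0.08448899 (for A = 23)
n = ln(E0/E) / xi
n = ln(8.6e6 / 0.425) / 0.08448899
n = ln(2.023529e+07) / 0.08448899 = 199.11

199.11


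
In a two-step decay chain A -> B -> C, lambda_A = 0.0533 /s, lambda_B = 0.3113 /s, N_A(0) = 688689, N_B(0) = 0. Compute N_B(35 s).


N_B(t) = lambda_A * N_A0 / (lambda_B - lambda_A) * [exp(-lambda_A*t) - exp(-lambda_B*t)]
exp(-0.0533*35) = 0.1548188; exp(-0.3113*35) = 1.854148e-05
N_B = 0.0533 * 688689 / (0.3113 - 0.0533) * (0.1548188 - 1.854148e-05)
N_B = 22024

22024


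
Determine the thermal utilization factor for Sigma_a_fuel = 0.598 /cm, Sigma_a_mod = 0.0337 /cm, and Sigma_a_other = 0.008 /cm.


f = Sigma_a_fuel / (Sigma_a_fuel + Sigma_a_mod + Sigma_a_other)
f = 0.598 / (0.598 + 0.0337 + 0.008)
f = 0.93481

0.93481


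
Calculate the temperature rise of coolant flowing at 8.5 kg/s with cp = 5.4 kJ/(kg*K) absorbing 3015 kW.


dT = Q / (m_dot * cp)
dT = 3015 / (8.5 * 5.4)
dT = 65.686 C

65.686


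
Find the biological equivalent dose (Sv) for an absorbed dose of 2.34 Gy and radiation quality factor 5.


H = D * Q
H = 2.34 * 5
H = 11.700 Sv

11.700


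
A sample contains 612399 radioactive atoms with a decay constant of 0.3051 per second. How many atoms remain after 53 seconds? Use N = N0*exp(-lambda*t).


N = N0 * exp(-lambda * t)
N = 612399 * exp(-0.3051 * 53)
N = 0.058125

0.058125


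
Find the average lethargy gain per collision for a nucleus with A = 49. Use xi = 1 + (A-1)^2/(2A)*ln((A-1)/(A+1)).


xi = 1 + (A-1)^2/(2A) * ln((A-1)/(A+1))
xi = 1 + (49-1)^2/(2*49) * ln((49-1)/(49 +1))
xi = 0.040267

0.040267


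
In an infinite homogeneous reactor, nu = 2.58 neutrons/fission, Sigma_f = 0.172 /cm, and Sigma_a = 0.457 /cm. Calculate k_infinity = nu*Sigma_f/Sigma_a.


k_inf = nu * Sigma_f / Sigma_a
k_inf = 2.58 * 0.172 / 0.457
k_inf = 0.97103

0.97103


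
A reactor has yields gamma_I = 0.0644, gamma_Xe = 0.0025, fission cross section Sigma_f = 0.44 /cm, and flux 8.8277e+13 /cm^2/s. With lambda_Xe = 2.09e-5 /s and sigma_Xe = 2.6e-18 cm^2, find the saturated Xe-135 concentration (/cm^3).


Xe_eq = (gamma_I + gamma_Xe) * Sigma_f * phi / (lambda_Xe + sigma_Xe * phi)
Numerator = (0.0644 + 0.0025) * 0.44 * 8.8277e+13 = 2.598522e+12
Denominator = 2.09e-5 + 2.6e-18 * 8.8277e+13 = 2.504202e-04
Xe_eq = 2.598522e+12 / 2.504202e-04 = 1.0377e+16 /cm^3

1.0377e+16


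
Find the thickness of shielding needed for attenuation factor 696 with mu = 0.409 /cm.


x = ln(factor) / mu
x = ln(696) / 0.409
x = 16.003 cm

16.003


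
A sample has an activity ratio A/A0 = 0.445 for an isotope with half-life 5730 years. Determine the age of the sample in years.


lambda = ln(2) / t_half = ln(2) / 5730 = 1.209681e-04 /yr
t = -ln(A/A0) / lambda
t = -ln(0.445) / 1.209681e-04
t = 6693.3 yr

6693.3


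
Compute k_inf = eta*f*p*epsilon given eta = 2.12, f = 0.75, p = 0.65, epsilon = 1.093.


k_inf = eta * f * p * epsilon
k_inf = 2.12 * 0.75 * 0.65 * 1.093
k_inf = 1.1296

1.1296


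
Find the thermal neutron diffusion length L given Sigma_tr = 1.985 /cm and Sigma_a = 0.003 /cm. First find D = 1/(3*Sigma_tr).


D = 1 / (3 * Sigma_tr) = 1 / (3 * 1.985) = 0.1679261 cm
L = sqrt(D / Sigma_a)
L = sqrt(0.1679261 / 0.003)
L = 7.4817 cm

7.4817


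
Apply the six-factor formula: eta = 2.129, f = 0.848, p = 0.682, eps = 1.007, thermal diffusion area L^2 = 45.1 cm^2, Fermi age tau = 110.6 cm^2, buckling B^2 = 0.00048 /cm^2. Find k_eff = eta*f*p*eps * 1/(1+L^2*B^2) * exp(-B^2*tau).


k_inf = eta*f*p*eps = 2.129*0.848*0.682*1.007 = 1.239896
P_TNL = 1/(1 + L^2*B^2) = 1/(1 + 45.1*0.00048) = 0.9788107
P_FNL = exp(-B^2*tau) = exp(-0.00048*110.6) = 0.9482966
k_eff = k_inf * P_TNL * P_FNL = 1.239896 * 0.9788107 * 0.9482966
k_eff = 1.1509

1.1509


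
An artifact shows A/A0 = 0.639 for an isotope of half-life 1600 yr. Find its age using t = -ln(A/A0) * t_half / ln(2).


lambda = ln(2) / t_half = ln(2) / 1600 = 4.332170e-04 /yr
t = -ln(A/A0) / lambda
t = -ln(0.639) / 4.332170e-04
t = 1033.8 yr

1033.8


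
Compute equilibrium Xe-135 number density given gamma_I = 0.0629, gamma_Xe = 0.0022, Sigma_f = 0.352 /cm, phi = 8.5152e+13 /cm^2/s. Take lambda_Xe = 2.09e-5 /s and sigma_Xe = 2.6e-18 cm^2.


Xe_eq = (gamma_I + gamma_Xe) * Sigma_f * phi / (lambda_Xe + sigma_Xe * phi)
Numerator = (0.0629 + 0.0022) * 0.352 * 8.5152e+13 = 1.951275e+12
Denominator = 2.09e-5 + 2.6e-18 * 8.5152e+13 = 2.422952e-04
Xe_eq = 1.951275e+12 / 2.422952e-04 = 8.0533e+15 /cm^3

8.0533e+15


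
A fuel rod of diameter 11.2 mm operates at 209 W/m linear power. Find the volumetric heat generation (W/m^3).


r = D / 2 / 1000 = 11.2 / 2 / 1000 = 0.0056 m
q''' = q' / (pi * r^2)
q''' = 209 / (pi * 0.0056^2)
q''' = 2.1214e+06 W/m^3

2.1214e+06


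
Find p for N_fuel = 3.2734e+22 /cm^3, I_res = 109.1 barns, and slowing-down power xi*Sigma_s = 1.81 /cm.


p = exp(-N * I * 1e-24 / (xi*Sigma_s))
p = exp(-3.2734e+22 * 109.1 * 1e-24 / 1.81)
p = 0.13903

0.13903


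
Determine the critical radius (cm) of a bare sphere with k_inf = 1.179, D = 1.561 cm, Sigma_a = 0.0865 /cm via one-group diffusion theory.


L^2 = D / Sigma_a = 1.561 / 0.0865 = 18.04624 cm^2
B_m^2 = (k_inf - 1) / L^2 = (1.179 - 1) / 18.04624 = 0.009918964 /cm^2
For a bare sphere: B_g = pi/R, so R_c = pi / sqrt(B_m^2)
R_c = pi / sqrt(0.009918964) = 31.544 cm

31.544


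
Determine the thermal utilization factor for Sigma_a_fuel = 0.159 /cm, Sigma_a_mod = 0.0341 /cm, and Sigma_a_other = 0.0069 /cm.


f = Sigma_a_fuel / (Sigma_a_fuel + Sigma_a_mod + Sigma_a_other)
f = 0.159 / (0.159 + 0.0341 + 0.0069)
f = 0.79500

0.79500


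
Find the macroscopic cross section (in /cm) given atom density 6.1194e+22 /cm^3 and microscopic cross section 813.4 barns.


Sigma = N * sigma_barns * 1e-24
Sigma = 6.1194e+22 * 813.4 * 1e-24
Sigma = 49.775 /cm

49.775


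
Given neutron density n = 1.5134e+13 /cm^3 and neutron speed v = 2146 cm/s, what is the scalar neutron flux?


phi = n * v
phi = 1.5134e+13 * 2146
phi = 3.2478e+16 /cm^2/s

3.2478e+16


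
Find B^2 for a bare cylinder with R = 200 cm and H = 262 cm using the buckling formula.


B^2 = (2.405/R)^2 + (pi/H)^2
B^2 = (2.405/200)^2 + (pi/262)^2
B^2 = 2.8838e-04 /cm^2

2.8838e-04


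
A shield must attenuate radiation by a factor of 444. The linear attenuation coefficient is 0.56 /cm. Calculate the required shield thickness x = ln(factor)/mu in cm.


x = ln(factor) / mu
x = ln(444) / 0.56
x = 10.885 cm

10.885


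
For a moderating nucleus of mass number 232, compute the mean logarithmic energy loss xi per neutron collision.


xi = 1 + (A-1)^2/(2A) * ln((A-1)/(A+1))
xi = 1 + (232-1)^2/(2*232) * ln((232-1)/(232 +1))
xi = 0.0085960

0.0085960


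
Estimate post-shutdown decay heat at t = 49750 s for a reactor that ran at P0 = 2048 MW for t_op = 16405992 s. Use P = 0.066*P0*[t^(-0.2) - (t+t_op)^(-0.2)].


P/P0 = 0.066 * [t^(-0.2) - (t + t_op)^(-0.2)]
P/P0 = 0.066 * [49750^(-0.2) - (49750 + 16405992)^(-0.2)]
P/P0 = 0.066 * [0.1149851 - 0.03603599] = 0.005210641
P = 2048 * 0.005210641 = 10.671 MW

10.671


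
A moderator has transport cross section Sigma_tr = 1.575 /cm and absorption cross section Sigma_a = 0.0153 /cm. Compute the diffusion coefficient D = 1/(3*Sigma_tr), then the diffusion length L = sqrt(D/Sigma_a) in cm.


D = 1 / (3 * Sigma_tr) = 1 / (3 * 1.575) = 0.2116402 cm
L = sqrt(D / Sigma_a)
L = sqrt(0.2116402 / 0.0153)
L = 3.7192 cm

3.7192


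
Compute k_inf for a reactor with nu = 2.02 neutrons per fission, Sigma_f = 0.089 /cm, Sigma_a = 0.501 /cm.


k_inf = nu * Sigma_f / Sigma_a
k_inf = 2.02 * 0.089 / 0.501
k_inf = 0.35884

0.35884


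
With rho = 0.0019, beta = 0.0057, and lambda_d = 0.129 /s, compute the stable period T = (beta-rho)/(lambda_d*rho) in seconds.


T = (beta - rho) / (lambda_d * rho)
T = (0.0057 - 0.0019) / (0.129 * 0.0019)
T = 15.504 s

15.504


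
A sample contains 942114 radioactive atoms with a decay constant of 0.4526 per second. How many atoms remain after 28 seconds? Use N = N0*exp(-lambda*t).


N = N0 * exp(-lambda * t)
N = 942114 * exp(-0.4526 * 28)
N = 2.9538

2.9538


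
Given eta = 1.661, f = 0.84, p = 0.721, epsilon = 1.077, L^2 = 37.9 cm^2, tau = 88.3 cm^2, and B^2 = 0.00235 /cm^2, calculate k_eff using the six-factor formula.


k_inf = eta*f*p*eps = 1.661*0.84*0.721*1.077 = 1.083428
P_TNL = 1/(1 + L^2*B^2) = 1/(1 + 37.9*0.00235) = 0.9182188
P_FNL = exp(-B^2*tau) = exp(-0.00235*88.3) = 0.8126092
k_eff = k_inf * P_TNL * P_FNL = 1.083428 * 0.9182188 * 0.8126092
k_eff = 0.80840

0.80840


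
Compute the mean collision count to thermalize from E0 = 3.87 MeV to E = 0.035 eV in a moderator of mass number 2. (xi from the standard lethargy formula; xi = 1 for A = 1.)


xi = 1 + (A-1)^2/(2A)*ln((A-1)/(A+1)) = 0.7253469 (for A = 2)
n = ln(E0/E) / xi
n = ln(3.87e6 / 0.035) / 0.7253469
n = ln(1.105714e+08) / 0.7253469 = 25.534

25.534


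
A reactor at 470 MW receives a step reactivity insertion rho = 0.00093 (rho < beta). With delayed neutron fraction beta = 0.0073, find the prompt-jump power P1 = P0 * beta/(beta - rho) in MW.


P1/P0 = beta / (beta - rho)
P1/P0 = 0.0073 / (0.0073 - 0.00093) = 1.145997
P1 = 470 * 1.145997 = 538.62 MW

538.62


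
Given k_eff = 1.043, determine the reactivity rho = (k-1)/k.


rho = (k_eff - 1) / k_eff
rho = (1.043 - 1) / 1.043
rho = 0.041227

0.041227


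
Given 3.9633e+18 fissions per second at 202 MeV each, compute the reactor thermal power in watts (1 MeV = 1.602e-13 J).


P = fission_rate * E_MeV * 1.602e-13
P = 3.9633e+18 * 202 * 1.602e-13
P = 1.2825e+08 W

1.2825e+08


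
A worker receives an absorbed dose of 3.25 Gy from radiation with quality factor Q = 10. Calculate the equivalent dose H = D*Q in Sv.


H = D * Q
H = 3.25 * 10
H = 32.500 Sv

32.500


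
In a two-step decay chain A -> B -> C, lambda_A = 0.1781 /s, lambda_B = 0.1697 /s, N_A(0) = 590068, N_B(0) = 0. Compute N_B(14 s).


N_B(t) = lambda_A * N_A0 / (lambda_B - lambda_A) * [exp(-lambda_A*t) - exp(-lambda_B*t)]
exp(-0.1781*14) = 0.08262855; exp(-0.1697*14) = 0.09294011
N_B = 0.1781 * 590068 / (0.1697 - 0.1781) * (0.08262855 - 0.09294011)
N_B = 129006

129006


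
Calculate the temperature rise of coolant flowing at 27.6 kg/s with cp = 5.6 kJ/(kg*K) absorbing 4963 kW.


dT = Q / (m_dot * cp)
dT = 4963 / (27.6 * 5.6)
dT = 32.111 C

32.111


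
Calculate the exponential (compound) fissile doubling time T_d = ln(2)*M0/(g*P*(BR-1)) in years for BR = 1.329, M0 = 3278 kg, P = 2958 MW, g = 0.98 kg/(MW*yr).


Breeding gain G = BR - 1 = 1.329 - 1 = 0.329
Fissile production rate = g * P * G = 0.98 * 2958 * 0.329 = 953.71836 kg/yr
T_d = ln(2) * M0 / (g * P * G)
T_d = ln(2) * 3278 / 953.71836 = 2.3824 yr

2.3824


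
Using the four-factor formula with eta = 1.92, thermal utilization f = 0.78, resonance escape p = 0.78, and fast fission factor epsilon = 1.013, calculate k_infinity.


k_inf = eta * f * p * epsilon
k_inf = 1.92 * 0.78 * 0.78 * 1.013
k_inf = 1.1833

1.1833


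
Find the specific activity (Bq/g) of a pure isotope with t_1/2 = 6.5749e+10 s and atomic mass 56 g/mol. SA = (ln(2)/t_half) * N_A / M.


lambda = ln(2) / t_half = ln(2) / 6.5749e+10 = 1.054232e-11 /s
SA = lambda * N_A / M
SA = 1.054232e-11 * 6.022e23 / 56
SA = 1.1337e+11 Bq/g

1.1337e+11
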